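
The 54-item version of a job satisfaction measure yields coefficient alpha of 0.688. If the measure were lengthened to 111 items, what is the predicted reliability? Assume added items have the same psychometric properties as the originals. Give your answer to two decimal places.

Length ratio n = 111/54 = 2.0556
Apply the Spearman-Brown prophecy formula, r' = nr / [1 + (n − 1)r]:
r_new = (2.0556 × 0.688) / (1 + (2.0556 − 1) × 0.688)
     = 1.4143 / 1.7263 = 0.8193

0.82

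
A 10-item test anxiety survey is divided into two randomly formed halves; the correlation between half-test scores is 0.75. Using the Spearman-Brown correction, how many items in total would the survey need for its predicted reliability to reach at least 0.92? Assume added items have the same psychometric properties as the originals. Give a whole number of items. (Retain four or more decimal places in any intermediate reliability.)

r_full = 2(0.75)/(1 + 0.75) = 0.8571
Solve Spearman-Brown for n: n = 0.92(1 − 0.8571) / [0.8571(1 − 0.92)] = 1.9173
Items = 1.9173 × 10 ≈ 19.17 → 20

20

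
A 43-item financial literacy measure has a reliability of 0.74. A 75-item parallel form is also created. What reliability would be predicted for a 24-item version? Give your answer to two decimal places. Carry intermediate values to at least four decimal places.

0.61

The 75-item form is not needed; work directly from the 43-item form with n = 24/43 = 0.5581.
r_{24} = n·r / (1 + (n − 1)·r) = 0.4130 / 0.6730 ≈ 0.6137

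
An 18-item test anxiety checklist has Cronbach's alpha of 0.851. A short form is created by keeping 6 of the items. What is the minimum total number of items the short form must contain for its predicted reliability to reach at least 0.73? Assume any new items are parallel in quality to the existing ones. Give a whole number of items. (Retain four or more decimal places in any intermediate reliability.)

First, r for the 6-item form: n = 6/18 = 0.3333, so r_6 = 0.3333·0.851/(1 + (0.3333 − 1)·0.851) = 0.6556
Then solve for n' with r_old = 0.6556, r_target = 0.73: n' = 0.73(1 − 0.6556)/[0.6556(1 − 0.73)] = 1.4203
Items = 1.4203 × 6 ≈ 8.52 → 9

9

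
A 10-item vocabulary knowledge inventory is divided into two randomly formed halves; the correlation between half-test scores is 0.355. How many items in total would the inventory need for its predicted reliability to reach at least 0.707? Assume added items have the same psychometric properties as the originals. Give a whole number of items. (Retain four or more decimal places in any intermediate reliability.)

r_full = 2(0.355)/(1 + 0.355) = 0.5240
n = r_tgt(1 − r_full) / [r_full(1 − r_tgt)] = 0.707 × 0.4760 / (0.5240 × 0.293) ≈ 2.1919
Required items = 2.1919 × 10 = 21.92, so 22 items.

22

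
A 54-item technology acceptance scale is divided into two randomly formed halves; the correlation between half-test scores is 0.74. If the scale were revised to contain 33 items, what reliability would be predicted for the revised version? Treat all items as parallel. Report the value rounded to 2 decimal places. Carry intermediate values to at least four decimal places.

First correct the split-half correlation to full-test reliability: r_full = 2 × 0.74 / (1 + 0.74) ≈ 0.8506
Length factor from 54 to 33 items: n = 33/54 = 0.6111
r_new = n·r_full / (1 + (n − 1)·r_full) = 0.5198 / 0.6692 ≈ 0.7767

0.78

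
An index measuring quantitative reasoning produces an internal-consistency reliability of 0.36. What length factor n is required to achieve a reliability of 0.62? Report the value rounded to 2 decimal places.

2.90

n = [0.62 × 0.64] / [0.36 × 0.38]
  = 0.3968 / 0.1368 = 2.9006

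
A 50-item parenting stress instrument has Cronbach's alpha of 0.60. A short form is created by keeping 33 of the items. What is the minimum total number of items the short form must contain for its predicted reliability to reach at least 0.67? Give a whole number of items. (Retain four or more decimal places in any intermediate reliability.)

68

First, r for the 33-item form: n = 33/50 = 0.6600, so r_33 = 0.6600·0.60/(1 + (0.6600 − 1)·0.60) = 0.4975
Length factor from the short form to reach 0.67: n' = 0.67(1 − 0.4975) / [0.4975(1 − 0.67)] ≈ 2.0507
Total items = 2.0507 × 33 = 67.67, rounded up to 68.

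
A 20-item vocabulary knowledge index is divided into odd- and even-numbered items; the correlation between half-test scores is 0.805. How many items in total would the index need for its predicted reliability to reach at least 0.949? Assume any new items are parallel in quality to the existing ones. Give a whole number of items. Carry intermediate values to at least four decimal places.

r_full = 2(0.805)/(1 + 0.805) = 0.8920
Solve Spearman-Brown for n: n = 0.949(1 − 0.8920) / [0.8920(1 − 0.949)] = 2.2530
Items = 2.2530 × 20 ≈ 45.06 → 46

46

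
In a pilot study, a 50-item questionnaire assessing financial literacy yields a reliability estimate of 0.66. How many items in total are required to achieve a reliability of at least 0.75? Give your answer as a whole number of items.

78

Rearranging the Spearman-Brown formula for n,
n = r*(1 − r) / [ r (1 − r*) ]
n = [0.75 × 0.34] / [0.66 × 0.25]
n = 0.2550 / 0.1650 ≈ 1.5455
1.5455 × 50 = 77.28 → 78 items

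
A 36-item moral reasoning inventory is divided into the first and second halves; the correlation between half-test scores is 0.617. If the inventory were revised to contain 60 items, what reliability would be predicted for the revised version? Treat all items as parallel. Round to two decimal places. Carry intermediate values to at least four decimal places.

Spearman-Brown correction (n = 2): r_full = 2·0.617/(1 + 0.617) = 0.7631
Length factor from 36 to 60 items: n = 60/36 = 1.6667
r_new = n·r_full / (1 + (n − 1)·r_full) = 1.2719 / 1.5088 ≈ 0.8430

0.84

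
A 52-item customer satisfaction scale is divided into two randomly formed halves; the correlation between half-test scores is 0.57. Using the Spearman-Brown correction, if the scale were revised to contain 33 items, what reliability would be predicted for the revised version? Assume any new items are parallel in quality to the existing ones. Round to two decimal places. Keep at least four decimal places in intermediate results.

Full-test reliability from the split-half r: r_full = 2(0.57)/(1 + 0.57) = 0.7261
Length factor from 52 to 33 items: n = 33/52 = 0.6346
r_new = n·r_full / (1 + (n − 1)·r_full) = 0.4608 / 0.7347 ≈ 0.6272

0.63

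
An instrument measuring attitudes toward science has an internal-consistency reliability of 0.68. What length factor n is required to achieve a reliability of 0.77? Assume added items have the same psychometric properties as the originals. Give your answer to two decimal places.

1.58

n = 0.77 × (1 − 0.68) / [ 0.68 × (1 − 0.77) ]
  = 0.2464 / 0.1564 = 1.5754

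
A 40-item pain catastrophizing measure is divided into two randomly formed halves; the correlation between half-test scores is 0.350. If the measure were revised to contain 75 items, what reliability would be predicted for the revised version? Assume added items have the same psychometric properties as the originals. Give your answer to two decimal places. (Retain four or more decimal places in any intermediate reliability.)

0.67

Spearman-Brown correction (n = 2): r_full = 2·0.350/(1 + 0.350) = 0.5185
Length factor from 40 to 75 items: n = 75/40 = 1.8750
r_new = n·r_full / (1 + (n − 1)·r_full) = 0.9722 / 1.4537 ≈ 0.6688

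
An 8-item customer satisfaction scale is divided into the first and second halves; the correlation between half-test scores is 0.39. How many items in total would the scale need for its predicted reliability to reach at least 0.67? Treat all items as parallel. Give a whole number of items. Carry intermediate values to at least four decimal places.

13

r_full = 2(0.39)/(1 + 0.39) = 0.5612
Solve Spearman-Brown for n: n = 0.67(1 − 0.5612) / [0.5612(1 − 0.67)] = 1.5875
Required items = 1.5875 × 8 = 12.70, so 13 items.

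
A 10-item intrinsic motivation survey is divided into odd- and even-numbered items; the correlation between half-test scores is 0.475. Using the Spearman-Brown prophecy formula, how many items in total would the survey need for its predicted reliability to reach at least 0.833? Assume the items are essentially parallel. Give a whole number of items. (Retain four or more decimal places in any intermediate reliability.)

28

Corrected full-test reliability: r_full = 2 × 0.475 / (1 + 0.475) ≈ 0.6441
n = r_tgt(1 − r_full) / [r_full(1 − r_tgt)] = 0.833 × 0.3559 / (0.6441 × 0.167) ≈ 2.7562
Required items = 2.7562 × 10 = 27.56, so 28 items.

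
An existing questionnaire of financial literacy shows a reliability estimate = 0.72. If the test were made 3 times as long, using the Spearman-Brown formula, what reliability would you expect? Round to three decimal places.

0.885

r_new = (3 × 0.72) / (1 + (3 − 1) × 0.72)
     = 2.1600 / 2.4400 = 0.8852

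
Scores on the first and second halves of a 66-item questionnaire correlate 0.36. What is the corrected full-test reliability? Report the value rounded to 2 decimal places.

0.53

The full test is twice the length of either half (n = 2).
r_full = 2r_hh / (1 + r_hh) = 2 × 0.36 / (1 + 0.36)
r_full = 0.7200 / 1.3600 ≈ 0.5294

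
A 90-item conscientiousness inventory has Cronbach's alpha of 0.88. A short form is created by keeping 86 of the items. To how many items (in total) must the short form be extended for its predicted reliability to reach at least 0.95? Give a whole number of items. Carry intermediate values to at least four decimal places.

First, r for the 86-item form: n = 86/90 = 0.9556, so r_86 = 0.9556·0.88/(1 + (0.9556 − 1)·0.88) = 0.8751
Then solve for n' with r_old = 0.8751, r_target = 0.95: n' = 0.95(1 − 0.8751)/[0.8751(1 − 0.95)] = 2.7118
Total items = 2.7118 × 86 = 233.21, rounded up to 234.

234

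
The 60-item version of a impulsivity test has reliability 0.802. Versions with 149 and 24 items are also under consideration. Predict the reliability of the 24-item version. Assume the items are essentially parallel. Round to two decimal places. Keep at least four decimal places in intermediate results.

0.62

Only the ratio of lengths matters: n = 24/60 = 0.4000
r_{24} = n·r / (1 + (n − 1)·r) = 0.3208 / 0.5188 ≈ 0.6184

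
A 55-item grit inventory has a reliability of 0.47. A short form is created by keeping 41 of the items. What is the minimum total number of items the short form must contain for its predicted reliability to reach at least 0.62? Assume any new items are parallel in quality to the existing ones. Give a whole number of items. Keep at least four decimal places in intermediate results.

Short-form reliability: n = 41/55 = 0.7455; r_41 = n·r/(1+(n−1)r) ≈ 0.3980
Then solve for n' with r_old = 0.3980, r_target = 0.62: n' = 0.62(1 − 0.3980)/[0.3980(1 − 0.62)] = 2.4679
Total items = 2.4679 × 41 = 101.18, rounded up to 102.

102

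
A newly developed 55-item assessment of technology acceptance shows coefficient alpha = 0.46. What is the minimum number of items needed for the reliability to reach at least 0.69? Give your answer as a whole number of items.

144

n = 0.69(1 − 0.46) / [0.46(1 − 0.69)]
  = 0.3726 / 0.1426 = 2.6129
Items needed = n × 55 = 2.6129 × 55 ≈ 143.71 → round up to 144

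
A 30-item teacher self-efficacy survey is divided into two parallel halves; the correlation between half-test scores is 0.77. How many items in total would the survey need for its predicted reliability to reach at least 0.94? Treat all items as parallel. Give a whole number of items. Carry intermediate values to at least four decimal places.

71

Corrected full-test reliability: r_full = 2 × 0.77 / (1 + 0.77) ≈ 0.8701
Solve Spearman-Brown for n: n = 0.94(1 − 0.8701) / [0.8701(1 − 0.94)] = 2.3389
Items = 2.3389 × 30 ≈ 70.17 → 71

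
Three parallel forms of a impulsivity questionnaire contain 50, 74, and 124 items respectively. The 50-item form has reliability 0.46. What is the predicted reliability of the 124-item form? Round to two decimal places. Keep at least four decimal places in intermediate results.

0.68

Only the ratio of lengths matters: n = 124/50 = 2.4800
r_{124} = n·r / (1 + (n − 1)·r) = 1.1408 / 1.6808 ≈ 0.6787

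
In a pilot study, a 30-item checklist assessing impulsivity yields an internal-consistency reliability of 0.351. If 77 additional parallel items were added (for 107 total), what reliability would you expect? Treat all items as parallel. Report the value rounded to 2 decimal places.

0.66

The new length is 107/30 = 3.5667 times the old.
r_new = (3.5667 × 0.351) / (1 + (3.5667 − 1) × 0.351)
     = 1.2519 / 1.9009 = 0.6586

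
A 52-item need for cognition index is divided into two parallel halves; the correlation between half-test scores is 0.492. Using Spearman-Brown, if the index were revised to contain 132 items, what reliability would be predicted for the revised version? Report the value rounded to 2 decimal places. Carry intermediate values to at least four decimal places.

0.83

Spearman-Brown correction (n = 2): r_full = 2·0.492/(1 + 0.492) = 0.6595
Then adjust to 132 items: n = 132/52 = 2.5385
r_new = n·r_full / (1 + (n − 1)·r_full) = 1.6741 / 2.0146 ≈ 0.8310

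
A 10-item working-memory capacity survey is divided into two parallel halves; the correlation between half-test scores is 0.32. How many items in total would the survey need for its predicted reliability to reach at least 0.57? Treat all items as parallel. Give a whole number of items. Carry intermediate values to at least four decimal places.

15

Corrected full-test reliability: r_full = 2 × 0.32 / (1 + 0.32) ≈ 0.4848
Solve Spearman-Brown for n: n = 0.57(1 − 0.4848) / [0.4848(1 − 0.57)] = 1.4087
Items = 1.4087 × 10 ≈ 14.09 → 15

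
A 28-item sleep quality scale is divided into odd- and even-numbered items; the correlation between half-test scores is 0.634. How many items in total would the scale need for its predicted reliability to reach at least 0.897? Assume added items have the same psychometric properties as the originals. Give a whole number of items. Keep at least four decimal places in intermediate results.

Corrected full-test reliability: r_full = 2 × 0.634 / (1 + 0.634) ≈ 0.7760
Solve Spearman-Brown for n: n = 0.897(1 − 0.7760) / [0.7760(1 − 0.897)] = 2.5139
Required items = 2.5139 × 28 = 70.39, so 71 items.

71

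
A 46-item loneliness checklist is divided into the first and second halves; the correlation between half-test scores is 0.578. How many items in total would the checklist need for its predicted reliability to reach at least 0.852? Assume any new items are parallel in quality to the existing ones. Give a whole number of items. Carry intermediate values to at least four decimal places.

97

Corrected full-test reliability: r_full = 2 × 0.578 / (1 + 0.578) ≈ 0.7326
n = r_tgt(1 − r_full) / [r_full(1 − r_tgt)] = 0.852 × 0.2674 / (0.7326 × 0.148) ≈ 2.1012
Required items = 2.1012 × 46 = 96.66, so 97 items.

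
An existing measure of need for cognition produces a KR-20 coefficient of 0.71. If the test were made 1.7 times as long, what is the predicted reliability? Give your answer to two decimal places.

0.81

Apply the Spearman-Brown prophecy formula, r' = nr / [1 + (n − 1)r]:
r_new = (1.7 × 0.71) / (1 + (1.7 − 1) × 0.71)
     = 1.2070 / 1.4970 = 0.8063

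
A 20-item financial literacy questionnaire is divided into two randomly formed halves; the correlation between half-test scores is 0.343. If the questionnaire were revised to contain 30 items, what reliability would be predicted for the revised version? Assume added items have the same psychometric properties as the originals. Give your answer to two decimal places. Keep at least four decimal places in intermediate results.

First correct the split-half correlation to full-test reliability: r_full = 2 × 0.343 / (1 + 0.343) ≈ 0.5108
Then adjust to 30 items: n = 30/20 = 1.5000
r_new = n·r_full / (1 + (n − 1)·r_full) = 0.7662 / 1.2554 ≈ 0.6103

0.61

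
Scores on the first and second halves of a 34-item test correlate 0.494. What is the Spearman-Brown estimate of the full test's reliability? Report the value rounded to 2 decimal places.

0.66

Apply the Spearman-Brown correction with n = 2:
r_full = 2r_hh / (1 + r_hh) = 2 × 0.494 / (1 + 0.494)
r_full = 0.9880 / 1.4940 ≈ 0.6613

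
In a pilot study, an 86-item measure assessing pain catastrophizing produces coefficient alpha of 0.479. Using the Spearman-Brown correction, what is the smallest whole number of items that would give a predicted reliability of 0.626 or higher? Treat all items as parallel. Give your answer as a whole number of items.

157

Invert Spearman-Brown to solve for n:
n = r*(1 − r) / [ r (1 − r*) ]
n = [0.626 × 0.521] / [0.479 × 0.374]
n = 0.326146 / 0.179146 ≈ 1.8206
So the test needs 1.8206 × 86 ≈ 156.57 items; rounding up, 157.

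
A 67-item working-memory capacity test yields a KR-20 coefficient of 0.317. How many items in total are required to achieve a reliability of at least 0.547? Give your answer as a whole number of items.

n = 0.547 × (1 − 0.317) / [ 0.317 × (1 − 0.547) ]
  = 0.373601 / 0.143601 = 2.6017
So the test needs 2.6017 × 67 ≈ 174.31 items; rounding up, 175.

175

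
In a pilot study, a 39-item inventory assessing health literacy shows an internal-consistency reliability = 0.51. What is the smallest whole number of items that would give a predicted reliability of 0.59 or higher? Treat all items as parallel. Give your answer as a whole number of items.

54

Invert Spearman-Brown to solve for n:
n = r*(1 − r) / [ r (1 − r*) ]
n = 0.59(1 − 0.51) / [0.51(1 − 0.59)]
  = 0.2891 / 0.2091 = 1.3826
1.3826 × 39 = 53.92 → 54 items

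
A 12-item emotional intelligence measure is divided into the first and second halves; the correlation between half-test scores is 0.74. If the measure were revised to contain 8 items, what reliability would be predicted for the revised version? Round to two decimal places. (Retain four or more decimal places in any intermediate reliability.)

First correct the split-half correlation to full-test reliability: r_full = 2 × 0.74 / (1 + 0.74) ≈ 0.8506
Length factor from 12 to 8 items: n = 8/12 = 0.6667
r_new = n·r_full / (1 + (n − 1)·r_full) = 0.5671 / 0.7165 ≈ 0.7915

0.79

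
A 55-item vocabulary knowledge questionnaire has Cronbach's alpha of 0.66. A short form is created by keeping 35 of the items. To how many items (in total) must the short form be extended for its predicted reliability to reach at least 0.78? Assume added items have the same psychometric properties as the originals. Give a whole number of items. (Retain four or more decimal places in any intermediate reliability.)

First, r for the 35-item form: n = 35/55 = 0.6364, so r_35 = 0.6364·0.66/(1 + (0.6364 − 1)·0.66) = 0.5526
Then solve for n' with r_old = 0.5526, r_target = 0.78: n' = 0.78(1 − 0.5526)/[0.5526(1 − 0.78)] = 2.8705
Total items = 2.8705 × 35 = 100.47, rounded up to 101.

101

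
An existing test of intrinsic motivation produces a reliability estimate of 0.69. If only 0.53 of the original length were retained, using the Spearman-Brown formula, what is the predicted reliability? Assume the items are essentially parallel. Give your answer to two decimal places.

By Spearman-Brown, r_new = n r / (1 + (n − 1) r).
r_new = 0.53·0.69 / [1 + (0.53 − 1)·0.69]
     = 0.3657 / 0.6757 = 0.5412

0.54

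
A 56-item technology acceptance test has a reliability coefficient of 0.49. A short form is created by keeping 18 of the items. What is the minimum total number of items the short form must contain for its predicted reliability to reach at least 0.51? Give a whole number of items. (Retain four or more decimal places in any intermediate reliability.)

First, r for the 18-item form: n = 18/56 = 0.3214, so r_18 = 0.3214·0.49/(1 + (0.3214 − 1)·0.49) = 0.2359
Then solve for n' with r_old = 0.2359, r_target = 0.51: n' = 0.51(1 − 0.2359)/[0.2359(1 − 0.51)] = 3.3713
Items = 3.3713 × 18 ≈ 60.68 → 61

61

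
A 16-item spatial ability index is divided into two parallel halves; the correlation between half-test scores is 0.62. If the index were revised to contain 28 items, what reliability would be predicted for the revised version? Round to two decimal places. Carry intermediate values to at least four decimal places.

0.85

First correct the split-half correlation to full-test reliability: r_full = 2 × 0.62 / (1 + 0.62) ≈ 0.7654
Then adjust to 28 items: n = 28/16 = 1.7500
r_new = n·r_full / (1 + (n − 1)·r_full) = 1.3395 / 1.5740 ≈ 0.8510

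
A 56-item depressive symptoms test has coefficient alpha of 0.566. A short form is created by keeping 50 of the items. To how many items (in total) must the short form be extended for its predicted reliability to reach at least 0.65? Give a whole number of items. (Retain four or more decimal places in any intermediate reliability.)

80

First, r for the 50-item form: n = 50/56 = 0.8929, so r_50 = 0.8929·0.566/(1 + (0.8929 − 1)·0.566) = 0.5380
Then solve for n' with r_old = 0.5380, r_target = 0.65: n' = 0.65(1 − 0.5380)/[0.5380(1 − 0.65)] = 1.5948
Total items = 1.5948 × 50 = 79.74, rounded up to 80.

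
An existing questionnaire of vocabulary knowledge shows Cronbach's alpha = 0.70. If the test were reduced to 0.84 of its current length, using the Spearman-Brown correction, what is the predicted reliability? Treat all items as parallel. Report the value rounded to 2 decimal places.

0.66

By Spearman-Brown, r_new = n r / (1 + (n − 1) r).
r_new = (0.84 × 0.70) / (1 + (0.84 − 1) × 0.70)
     = 0.5880 / 0.8880 = 0.6622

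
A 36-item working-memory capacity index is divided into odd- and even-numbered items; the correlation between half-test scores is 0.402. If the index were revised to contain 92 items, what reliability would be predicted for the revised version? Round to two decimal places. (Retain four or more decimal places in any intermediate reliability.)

0.77

Spearman-Brown correction (n = 2): r_full = 2·0.402/(1 + 0.402) = 0.5735
Length factor from 36 to 92 items: n = 92/36 = 2.5556
r_new = n·r_full / (1 + (n − 1)·r_full) = 1.4656 / 1.8921 ≈ 0.7746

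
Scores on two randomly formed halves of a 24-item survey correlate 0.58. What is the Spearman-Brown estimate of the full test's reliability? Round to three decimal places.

Apply the Spearman-Brown correction with n = 2:
r_full = 2r_hh / (1 + r_hh) = 2 × 0.58 / (1 + 0.58)
r_full = 1.1600 / 1.5800 ≈ 0.7342

0.734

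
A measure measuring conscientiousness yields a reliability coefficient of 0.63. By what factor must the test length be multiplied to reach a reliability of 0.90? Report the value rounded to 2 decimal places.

5.29

Rearranging the Spearman-Brown formula for n,
n = r_target (1 − r_old) / [ r_old (1 − r_target) ]
n = 0.90 × (1 − 0.63) / [ 0.63 × (1 − 0.90) ]
  = 0.3330 / 0.0630 = 5.2857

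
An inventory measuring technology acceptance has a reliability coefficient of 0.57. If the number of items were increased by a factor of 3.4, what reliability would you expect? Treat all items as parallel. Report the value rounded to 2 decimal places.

0.82

Spearman-Brown: r_new = n·r / (1 + (n − 1)·r)
r_new = (3.4 × 0.57) / (1 + (3.4 − 1) × 0.57)
     = 1.9380 / 2.3680 = 0.8184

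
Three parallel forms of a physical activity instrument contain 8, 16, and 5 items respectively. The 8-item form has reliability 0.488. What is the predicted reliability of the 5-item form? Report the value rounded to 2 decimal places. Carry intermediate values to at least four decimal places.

0.37

The 16-item form is not needed; work directly from the 8-item form with n = 5/8 = 0.6250.
r_{5} = n·r / (1 + (n − 1)·r) = 0.3050 / 0.8170 ≈ 0.3733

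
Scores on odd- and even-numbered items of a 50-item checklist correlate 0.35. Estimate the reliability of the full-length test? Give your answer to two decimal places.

Apply the Spearman-Brown correction with n = 2:
r_full = 2(0.35) / (1 + 0.35)
r_full = 0.7000 / 1.3500 ≈ 0.5185

0.52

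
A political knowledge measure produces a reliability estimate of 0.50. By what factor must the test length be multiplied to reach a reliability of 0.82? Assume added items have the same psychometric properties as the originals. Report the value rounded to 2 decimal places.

4.56

Spearman-Brown solved for the length factor n:
n = r_target (1 − r_old) / [ r_old (1 − r_target) ]
n = 0.82(1 − 0.50) / [0.50(1 − 0.82)]
n = 0.4100 / 0.0900 ≈ 4.5556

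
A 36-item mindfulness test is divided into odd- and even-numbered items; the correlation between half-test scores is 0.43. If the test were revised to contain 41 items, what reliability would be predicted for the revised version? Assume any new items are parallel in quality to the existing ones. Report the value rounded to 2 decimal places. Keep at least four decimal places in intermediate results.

Full-test reliability from the split-half r: r_full = 2(0.43)/(1 + 0.43) = 0.6014
Length factor from 36 to 41 items: n = 41/36 = 1.1389
r_new = n·r_full / (1 + (n − 1)·r_full) = 0.6849 / 1.0835 ≈ 0.6321

0.63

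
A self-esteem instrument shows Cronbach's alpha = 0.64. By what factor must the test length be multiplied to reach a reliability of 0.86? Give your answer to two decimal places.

n = 0.86 × (1 − 0.64) / [ 0.64 × (1 − 0.86) ]
n = 0.3096 / 0.0896 ≈ 3.4554

3.46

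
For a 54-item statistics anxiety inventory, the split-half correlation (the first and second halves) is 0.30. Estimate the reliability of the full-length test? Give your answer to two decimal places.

0.46

r_full = 2r_hh / (1 + r_hh) = 2 × 0.30 / (1 + 0.30)
       = 0.6000 / 1.3000 = 0.4615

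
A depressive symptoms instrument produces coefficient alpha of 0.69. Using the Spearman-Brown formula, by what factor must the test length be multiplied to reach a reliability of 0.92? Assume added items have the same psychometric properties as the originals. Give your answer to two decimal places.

5.17

Invert Spearman-Brown to solve for n:
n = r_target (1 − r_old) / [ r_old (1 − r_target) ]
n = [0.92 × 0.31] / [0.69 × 0.08]
  = 0.2852 / 0.0552 = 5.1667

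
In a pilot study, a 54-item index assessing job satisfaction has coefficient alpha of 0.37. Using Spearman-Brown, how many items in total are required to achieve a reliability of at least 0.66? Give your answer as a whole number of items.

179

n = [0.66 × 0.63] / [0.37 × 0.34]
  = 0.4158 / 0.1258 = 3.3052
Items needed = n × 54 = 3.3052 × 54 ≈ 178.48 → round up to 179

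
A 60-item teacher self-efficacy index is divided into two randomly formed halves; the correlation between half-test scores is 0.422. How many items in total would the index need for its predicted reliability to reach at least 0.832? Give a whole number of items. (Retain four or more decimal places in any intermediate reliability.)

204

Corrected full-test reliability: r_full = 2 × 0.422 / (1 + 0.422) ≈ 0.5935
n = r_tgt(1 − r_full) / [r_full(1 − r_tgt)] = 0.832 × 0.4065 / (0.5935 × 0.168) ≈ 3.3920
Required items = 3.3920 × 60 = 203.52, so 204 items.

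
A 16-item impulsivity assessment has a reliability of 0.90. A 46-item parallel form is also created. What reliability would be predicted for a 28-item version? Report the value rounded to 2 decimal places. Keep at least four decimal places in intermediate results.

0.94

Only the ratio of lengths matters: n = 28/16 = 1.7500
r_{28} = n·r / (1 + (n − 1)·r) = 1.5750 / 1.6750 ≈ 0.9403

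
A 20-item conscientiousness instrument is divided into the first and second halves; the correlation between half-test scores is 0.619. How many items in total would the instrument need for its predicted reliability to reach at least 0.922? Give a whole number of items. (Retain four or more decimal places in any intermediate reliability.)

73

Corrected full-test reliability: r_full = 2 × 0.619 / (1 + 0.619) ≈ 0.7647
n = r_tgt(1 − r_full) / [r_full(1 − r_tgt)] = 0.922 × 0.2353 / (0.7647 × 0.078) ≈ 3.6372
Required items = 3.6372 × 20 = 72.74, so 73 items.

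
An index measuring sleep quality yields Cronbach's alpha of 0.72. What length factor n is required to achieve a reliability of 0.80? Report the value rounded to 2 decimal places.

Spearman-Brown solved for the length factor n:
n = r*(1 − r) / [ r (1 − r*) ]
n = [0.80 × 0.28] / [0.72 × 0.20]
  = 0.2240 / 0.1440 = 1.5556

1.56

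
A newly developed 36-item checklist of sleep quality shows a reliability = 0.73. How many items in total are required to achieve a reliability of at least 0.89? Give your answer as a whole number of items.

108

Rearranging the Spearman-Brown formula for n,
n = r*(1 − r) / [ r (1 − r*) ]
n = 0.89 × (1 − 0.73) / [ 0.73 × (1 − 0.89) ]
  = 0.2403 / 0.0803 = 2.9925
Items needed = n × 36 = 2.9925 × 36 ≈ 107.73 → round up to 108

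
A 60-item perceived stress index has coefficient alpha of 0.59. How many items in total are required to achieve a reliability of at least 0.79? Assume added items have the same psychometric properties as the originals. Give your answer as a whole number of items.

157

n = [0.79 × 0.41] / [0.59 × 0.21]
  = 0.3239 / 0.1239 = 2.6142
So the test needs 2.6142 × 60 ≈ 156.85 items; rounding up, 157.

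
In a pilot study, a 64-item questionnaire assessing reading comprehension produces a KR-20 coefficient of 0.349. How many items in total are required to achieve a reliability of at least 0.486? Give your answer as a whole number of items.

Rearranging the Spearman-Brown formula for n,
n = r_target (1 − r_old) / [ r_old (1 − r_target) ]
n = 0.486(1 − 0.349) / [0.349(1 − 0.486)]
n = 0.316386 / 0.179386 ≈ 1.7637
Items needed = n × 64 = 1.7637 × 64 ≈ 112.88 → round up to 113

113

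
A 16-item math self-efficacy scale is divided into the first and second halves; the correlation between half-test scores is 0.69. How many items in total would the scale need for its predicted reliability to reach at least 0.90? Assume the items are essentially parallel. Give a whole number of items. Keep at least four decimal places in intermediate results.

33

Corrected full-test reliability: r_full = 2 × 0.69 / (1 + 0.69) ≈ 0.8166
n = r_tgt(1 − r_full) / [r_full(1 − r_tgt)] = 0.90 × 0.1834 / (0.8166 × 0.10) ≈ 2.0213
Required items = 2.0213 × 16 = 32.34, so 33 items.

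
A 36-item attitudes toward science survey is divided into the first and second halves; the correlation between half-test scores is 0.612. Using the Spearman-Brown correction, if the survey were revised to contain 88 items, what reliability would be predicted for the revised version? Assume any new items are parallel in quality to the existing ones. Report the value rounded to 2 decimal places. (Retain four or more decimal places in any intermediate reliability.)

Full-test reliability from the split-half r: r_full = 2(0.612)/(1 + 0.612) = 0.7593
Length factor from 36 to 88 items: n = 88/36 = 2.4444
r_new = n·r_full / (1 + (n − 1)·r_full) = 1.8560 / 2.0967 ≈ 0.8852

0.89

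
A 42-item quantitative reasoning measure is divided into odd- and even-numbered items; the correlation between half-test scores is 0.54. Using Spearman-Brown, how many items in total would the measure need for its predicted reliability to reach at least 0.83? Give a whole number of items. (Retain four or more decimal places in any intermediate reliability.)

88

r_full = 2(0.54)/(1 + 0.54) = 0.7013
n = r_tgt(1 − r_full) / [r_full(1 − r_tgt)] = 0.83 × 0.2987 / (0.7013 × 0.17) ≈ 2.0795
Required items = 2.0795 × 42 = 87.34, so 88 items.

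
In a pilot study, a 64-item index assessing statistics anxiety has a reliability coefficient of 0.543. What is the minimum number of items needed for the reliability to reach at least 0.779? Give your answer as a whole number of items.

190

Invert Spearman-Brown to solve for n:
n = r_target (1 − r_old) / [ r_old (1 − r_target) ]
n = [0.779 × 0.457] / [0.543 × 0.221]
  = 0.356003 / 0.120003 = 2.9666
Items needed = n × 64 = 2.9666 × 64 ≈ 189.86 → round up to 190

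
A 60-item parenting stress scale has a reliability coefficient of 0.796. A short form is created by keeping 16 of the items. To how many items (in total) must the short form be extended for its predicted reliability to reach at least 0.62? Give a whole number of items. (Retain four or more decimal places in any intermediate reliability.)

Short-form reliability: n = 16/60 = 0.2667; r_16 = n·r/(1+(n−1)r) ≈ 0.5100
Then solve for n' with r_old = 0.5100, r_target = 0.62: n' = 0.62(1 − 0.5100)/[0.5100(1 − 0.62)] = 1.5676
Total items = 1.5676 × 16 = 25.08, rounded up to 26.

26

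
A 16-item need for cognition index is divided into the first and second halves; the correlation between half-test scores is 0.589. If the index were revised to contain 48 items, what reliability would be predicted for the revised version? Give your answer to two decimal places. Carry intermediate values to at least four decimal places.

First correct the split-half correlation to full-test reliability: r_full = 2 × 0.589 / (1 + 0.589) ≈ 0.7413
Length factor from 16 to 48 items: n = 48/16 = 3.0000
r_new = n·r_full / (1 + (n − 1)·r_full) = 2.2239 / 2.4826 ≈ 0.8958

0.90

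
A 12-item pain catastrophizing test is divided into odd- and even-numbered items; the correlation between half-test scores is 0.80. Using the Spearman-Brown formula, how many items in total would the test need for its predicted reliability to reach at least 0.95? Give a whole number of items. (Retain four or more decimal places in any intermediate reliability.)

29

r_full = 2(0.80)/(1 + 0.80) = 0.8889
Solve Spearman-Brown for n: n = 0.95(1 − 0.8889) / [0.8889(1 − 0.95)] = 2.3747
Required items = 2.3747 × 12 = 28.50, so 29 items.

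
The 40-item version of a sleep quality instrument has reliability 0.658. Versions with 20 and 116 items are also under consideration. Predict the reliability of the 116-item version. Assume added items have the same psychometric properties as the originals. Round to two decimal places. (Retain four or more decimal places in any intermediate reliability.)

0.85

Only the ratio of lengths matters: n = 116/40 = 2.9000
r_{116} = n·r / (1 + (n − 1)·r) = 1.9082 / 2.2502 ≈ 0.8480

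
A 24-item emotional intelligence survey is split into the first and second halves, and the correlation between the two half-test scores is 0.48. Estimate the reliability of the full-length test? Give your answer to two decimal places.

Apply the Spearman-Brown correction with n = 2:
r_full = 2(0.48) / (1 + 0.48)
r_full = 0.9600 / 1.4800 ≈ 0.6486

0.65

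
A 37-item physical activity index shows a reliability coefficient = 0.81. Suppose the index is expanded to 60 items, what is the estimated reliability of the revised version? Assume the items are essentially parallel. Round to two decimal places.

Length ratio n = 60/37 = 1.6216
r_new = 1.6216·0.81 / [1 + (1.6216 − 1)·0.81]
     = 1.3135 / 1.5035 = 0.8736

0.87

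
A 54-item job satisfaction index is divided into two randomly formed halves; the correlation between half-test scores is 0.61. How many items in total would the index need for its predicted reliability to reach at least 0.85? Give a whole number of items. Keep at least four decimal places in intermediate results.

98

r_full = 2(0.61)/(1 + 0.61) = 0.7578
Solve Spearman-Brown for n: n = 0.85(1 − 0.7578) / [0.7578(1 − 0.85)] = 1.8111
Required items = 1.8111 × 54 = 97.80, so 98 items.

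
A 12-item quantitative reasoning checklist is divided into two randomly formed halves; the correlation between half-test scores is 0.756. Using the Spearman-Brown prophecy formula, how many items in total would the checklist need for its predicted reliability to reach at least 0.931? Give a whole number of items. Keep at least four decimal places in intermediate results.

r_full = 2(0.756)/(1 + 0.756) = 0.8610
n = r_tgt(1 − r_full) / [r_full(1 − r_tgt)] = 0.931 × 0.1390 / (0.8610 × 0.069) ≈ 2.1783
Items = 2.1783 × 12 ≈ 26.14 → 27

27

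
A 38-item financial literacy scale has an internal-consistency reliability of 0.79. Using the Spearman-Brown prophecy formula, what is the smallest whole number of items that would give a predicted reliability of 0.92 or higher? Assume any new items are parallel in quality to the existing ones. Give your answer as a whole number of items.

Invert Spearman-Brown to solve for n:
n = r_target (1 − r_old) / [ r_old (1 − r_target) ]
n = 0.92 × (1 − 0.79) / [ 0.79 × (1 − 0.92) ]
  = 0.1932 / 0.0632 = 3.0570
3.0570 × 38 = 116.17 → 117 items

117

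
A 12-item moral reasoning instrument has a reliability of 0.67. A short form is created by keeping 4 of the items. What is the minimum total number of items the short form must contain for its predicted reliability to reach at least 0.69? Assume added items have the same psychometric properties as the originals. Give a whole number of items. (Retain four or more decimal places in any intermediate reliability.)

First, r for the 4-item form: n = 4/12 = 0.3333, so r_4 = 0.3333·0.67/(1 + (0.3333 − 1)·0.67) = 0.4036
Then solve for n' with r_old = 0.4036, r_target = 0.69: n' = 0.69(1 − 0.4036)/[0.4036(1 − 0.69)] = 3.2891
Items = 3.2891 × 4 ≈ 13.16 → 14

14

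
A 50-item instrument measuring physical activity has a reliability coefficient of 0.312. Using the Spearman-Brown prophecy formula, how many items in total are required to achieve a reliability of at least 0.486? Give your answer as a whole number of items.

Spearman-Brown solved for the length factor n:
n = r*(1 − r) / [ r (1 − r*) ]
n = 0.486 × (1 − 0.312) / [ 0.312 × (1 − 0.486) ]
  = 0.334368 / 0.160368 = 2.0850
2.0850 × 50 = 104.25 → 105 items

105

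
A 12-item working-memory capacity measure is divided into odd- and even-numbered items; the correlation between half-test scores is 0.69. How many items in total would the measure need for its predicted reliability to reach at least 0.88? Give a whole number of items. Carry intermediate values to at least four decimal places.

Corrected full-test reliability: r_full = 2 × 0.69 / (1 + 0.69) ≈ 0.8166
n = r_tgt(1 − r_full) / [r_full(1 − r_tgt)] = 0.88 × 0.1834 / (0.8166 × 0.12) ≈ 1.6470
Required items = 1.6470 × 12 = 19.76, so 20 items.

20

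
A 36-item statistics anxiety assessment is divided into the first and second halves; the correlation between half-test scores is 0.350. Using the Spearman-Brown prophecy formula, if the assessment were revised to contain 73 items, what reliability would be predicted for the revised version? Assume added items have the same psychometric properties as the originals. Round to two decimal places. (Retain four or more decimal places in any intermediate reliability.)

Full-test reliability from the split-half r: r_full = 2(0.350)/(1 + 0.350) = 0.5185
Then adjust to 73 items: n = 73/36 = 2.0278
r_new = n·r_full / (1 + (n − 1)·r_full) = 1.0514 / 1.5329 ≈ 0.6859

0.69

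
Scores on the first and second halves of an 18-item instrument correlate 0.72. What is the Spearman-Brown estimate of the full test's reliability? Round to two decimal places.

0.84

Apply the Spearman-Brown correction with n = 2:
r_full = 2(0.72) / (1 + 0.72)
r_full = 1.4400 / 1.7200 ≈ 0.8372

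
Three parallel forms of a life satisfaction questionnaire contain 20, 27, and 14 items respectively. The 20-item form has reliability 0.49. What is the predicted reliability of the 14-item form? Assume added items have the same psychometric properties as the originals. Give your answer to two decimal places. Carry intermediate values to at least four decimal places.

0.40

The 27-item form is not needed; work directly from the 20-item form with n = 14/20 = 0.7000.
r_{14} = n·r / (1 + (n − 1)·r) = 0.3430 / 0.8530 ≈ 0.4021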